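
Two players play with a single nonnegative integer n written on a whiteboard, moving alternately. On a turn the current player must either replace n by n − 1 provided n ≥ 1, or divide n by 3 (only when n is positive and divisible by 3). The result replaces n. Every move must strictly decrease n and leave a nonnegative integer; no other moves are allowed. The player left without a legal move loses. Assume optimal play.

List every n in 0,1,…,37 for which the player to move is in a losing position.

Positions with no move are L. A position that does have a move is losing for the player to move precisely when every available move leads to a winning position for the opponent. Fill in the labels:
n=0: no move → L
n=1: reaches L-position 0 → W
n=2: only reaches 1(W), which is W → L
n=3: reaches L-position 2 → W
n=4: only reaches 3(W), which is W → L
n=5: reaches L-position 4 → W
n=6: reaches L-position 2 → W
n=7: only reaches 6(W), which is W → L
n=8: reaches L-position 7 → W
n=9: only reaches 3(W), 8(W), all W → L
n=10: reaches L-position 9 → W
n=11: only reaches 10(W), which is W → L
n=12: reaches L-position 4 → W
n=13: only reaches 12(W), which is W → L
n=14: reaches L-position 13 → W
n=15: only reaches 5(W), 14(W), all W → L
n=16: reaches L-position 15 → W
n=17: only reaches 16(W), which is W → L
n=18: reaches L-position 17 → W
n=19: only reaches 18(W), which is W → L
n=20: reaches L-position 19 → W
n=21: reaches L-position 7 → W
n=22: only reaches 21(W), which is W → L
n=23: reaches L-position 22 → W
n=24: only reaches 8(W), 23(W), all W → L
n=25: reaches L-position 24 → W
n=26: only reaches 25(W), which is W → L
n=27: reaches L-position 9 → W
n=28: only reaches 27(W), which is W → L
n=29: reaches L-position 28 → W
n=30: only reaches 10(W), 29(W), all W → L
n=31: reaches L-position 30 → W
n=32: only reaches 31(W), which is W → L
n=33: reaches L-position 11 → W
n=34: only reaches 33(W), which is W → L
n=35: reaches L-position 34 → W
n=36: only reaches 12(W), 35(W), all W → L
n=37: reaches L-position 36 → W
Reading off the rows marked L gives the requested list; there are 18 such values of n.

0, 2, 4, 7, 9, 11, 13, 15, 17, 19, 22, 24, 26, 28, 30, 32, 34, 36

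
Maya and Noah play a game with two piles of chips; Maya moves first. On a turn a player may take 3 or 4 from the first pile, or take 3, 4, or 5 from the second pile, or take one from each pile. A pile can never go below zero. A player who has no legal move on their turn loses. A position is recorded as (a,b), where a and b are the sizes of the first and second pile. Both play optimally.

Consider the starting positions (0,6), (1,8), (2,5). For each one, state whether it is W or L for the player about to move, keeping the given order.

Classify positions by backward induction: terminal positions (no move available) are L. From any other position, the mover wins iff some move reaches an L.
No move ever increases a pile, so every position that can arise here has a ≤ 2 and b ≤ 8; it is enough to label the cells with 0 ≤ a ≤ 2 and 0 ≤ b ≤ 8.
Every move lowers a or b (never raises either), so fill the grid row by row in increasing a, and left to right within a row: each cell's successors are then already labelled.
      b=0  b=1  b=2  b=3  b=4  b=5  b=6  b=7  b=8
a=0:    L    L    L    W    W    W    W    W    L
a=1:    L    W    W    W    W    W    L    L    L
a=2:    L    W    L    W    W    W    W    W    W
Cells with no legal move (terminal, hence L): (0,0), (0,1), (0,2), (1,0), (2,0).
The remaining L cells, each justified by listing all of its moves:
(0,8): only reaches (0,5)(W), (0,4)(W), (0,3)(W), all W → L
(1,6): only reaches (1,3)(W), (1,2)(W), (1,1)(W), (0,5)(W), all W → L
(1,7): only reaches (1,4)(W), (1,3)(W), (1,2)(W), (0,6)(W), all W → L
(1,8): only reaches (1,5)(W), (1,4)(W), (1,3)(W), (0,7)(W), all W → L
(2,2): only reaches (1,1)(W), which is W → L
Every other cell has at least one move into one of the L cells above, so it is W.
(0,6): the move to (0,2) reaches an L cell, so W
(1,8): one of the L cells justified above, so L
(2,5): the move to (2,2) reaches an L cell, so W

(0,6): W, (1,8): L, (2,5): W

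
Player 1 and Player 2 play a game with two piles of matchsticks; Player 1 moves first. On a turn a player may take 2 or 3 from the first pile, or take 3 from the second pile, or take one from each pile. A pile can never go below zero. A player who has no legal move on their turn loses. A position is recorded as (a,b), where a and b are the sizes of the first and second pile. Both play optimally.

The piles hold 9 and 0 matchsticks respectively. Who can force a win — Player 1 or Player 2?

Use the standard recursion: the mover loses at a terminal position; elsewhere, the mover wins exactly when some move hands the opponent an L position.
No move ever increases a pile, so every position that can arise here has a ≤ 9 and b ≤ 0; it is enough to label the cells with 0 ≤ a ≤ 9 and 0 ≤ b ≤ 0.
Every move lowers a or b (never raises either), so fill the grid row by row in increasing a, and left to right within a row: each cell's successors are then already labelled.
      b=0
a=0:    L
a=1:    L
a=2:    W
a=3:    W
a=4:    W
a=5:    L
a=6:    L
a=7:    W
a=8:    W
a=9:    W
Cells with no legal move (terminal, hence L): (0,0), (1,0).
The remaining L cells, each justified by listing all of its moves:
(5,0): L (options (3,0)(W), (2,0)(W) are all W)
(6,0): L (options (4,0)(W), (3,0)(W) are all W)
Every other cell has at least one move into one of the L cells above, so it is W.
From (9,0) Player 1 can move to (6,0), reaching an L position.

Player 1 wins.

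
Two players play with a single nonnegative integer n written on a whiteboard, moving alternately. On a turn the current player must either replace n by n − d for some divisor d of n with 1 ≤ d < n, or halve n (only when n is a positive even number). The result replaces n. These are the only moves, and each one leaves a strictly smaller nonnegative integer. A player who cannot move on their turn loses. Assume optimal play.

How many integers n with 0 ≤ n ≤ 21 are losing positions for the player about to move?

Positions with no move are L. A position that does have a move is losing for the player to move precisely when every available move leads to a winning position for the opponent. Fill in the labels:
n=0: no move → L
n=1: no move → L
n=2: can move to 1, which is L ⇒ W
n=3: the only move is to 2(W), a W ⇒ L
n=4: can move to 3, which is L ⇒ W
n=5: the only move is to 4(W), a W ⇒ L
n=6: can move to 3, which is L ⇒ W
n=7: the only move is to 6(W), a W ⇒ L
n=8: can move to 7, which is L ⇒ W
n=9: moves to 6(W), 8(W); every one is W ⇒ L
n=10: can move to 5, which is L ⇒ W
n=11: the only move is to 10(W), a W ⇒ L
n=12: can move to 9, which is L ⇒ W
n=13: the only move is to 12(W), a W ⇒ L
n=14: can move to 7, which is L ⇒ W
n=15: moves to 10(W), 12(W), 14(W); every one is W ⇒ L
n=16: can move to 15, which is L ⇒ W
n=17: the only move is to 16(W), a W ⇒ L
n=18: can move to 9, which is L ⇒ W
n=19: the only move is to 18(W), a W ⇒ L
n=20: can move to 15, which is L ⇒ W
n=21: moves to 14(W), 18(W), 20(W); every one is W ⇒ L
L entries with 0 ≤ n ≤ 21: n = 0, 1, 3, 5, 7, 9, 11, 13, 15, 17, 19, 21; that makes 12.

12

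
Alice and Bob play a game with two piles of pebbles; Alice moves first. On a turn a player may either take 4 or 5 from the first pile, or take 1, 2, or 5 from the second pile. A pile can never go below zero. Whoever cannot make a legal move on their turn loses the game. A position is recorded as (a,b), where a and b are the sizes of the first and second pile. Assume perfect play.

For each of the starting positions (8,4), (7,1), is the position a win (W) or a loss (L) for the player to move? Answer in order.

Label each position W (a win for the player to move) or L (a loss). A position with no legal move is L; any other position is W exactly when some move reaches an L, and L when every move reaches a W.
No move ever increases a pile, so every position that can arise here has a ≤ 8 and b ≤ 4; it is enough to label the cells with 0 ≤ a ≤ 8 and 0 ≤ b ≤ 4.
Every move lowers a or b (never raises either), so fill the grid row by row in increasing a, and left to right within a row: each cell's successors are then already labelled.
      b=0  b=1  b=2  b=3  b=4
a=0:    L    W    W    L    W
a=1:    L    W    W    L    W
a=2:    L    W    W    L    W
a=3:    L    W    W    L    W
a=4:    W    L    W    W    L
a=5:    W    L    W    W    L
a=6:    W    L    W    W    L
a=7:    W    L    W    W    L
a=8:    W    W    L    W    W
Cells with no legal move (terminal, hence L): (0,0), (1,0), (2,0), (3,0).
The remaining L cells, each justified by listing all of its moves:
(0,3): →(0,2)(W), (0,1)(W) — all W, so L
(1,3): →(1,2)(W), (1,1)(W) — all W, so L
(2,3): →(2,2)(W), (2,1)(W) — all W, so L
(3,3): →(3,2)(W), (3,1)(W) — all W, so L
(4,1): →(0,1)(W), (4,0)(W) — all W, so L
(4,4): →(0,4)(W), (4,3)(W), (4,2)(W) — all W, so L
(5,1): →(1,1)(W), (0,1)(W), (5,0)(W) — all W, so L
(5,4): →(1,4)(W), (0,4)(W), (5,3)(W), (5,2)(W) — all W, so L
(6,1): →(2,1)(W), (1,1)(W), (6,0)(W) — all W, so L
(6,4): →(2,4)(W), (1,4)(W), (6,3)(W), (6,2)(W) — all W, so L
(7,1): →(3,1)(W), (2,1)(W), (7,0)(W) — all W, so L
(7,4): →(3,4)(W), (2,4)(W), (7,3)(W), (7,2)(W) — all W, so L
(8,2): →(4,2)(W), (3,2)(W), (8,1)(W), (8,0)(W) — all W, so L
Every other cell has at least one move into one of the L cells above, so it is W.
(8,4): the move to (4,4) reaches an L cell, so W
(7,1): one of the L cells justified above, so L

(8,4): W, (7,1): L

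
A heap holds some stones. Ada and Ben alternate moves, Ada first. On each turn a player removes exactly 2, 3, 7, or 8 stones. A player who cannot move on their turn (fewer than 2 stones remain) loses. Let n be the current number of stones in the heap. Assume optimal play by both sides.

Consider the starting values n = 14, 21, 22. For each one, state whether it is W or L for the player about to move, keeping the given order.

Positions with no move are L. A position that does have a move is losing for the player to move precisely when every available move leads to a winning position for the opponent. Fill in the labels:
n=0: no move → L
n=1: no move → L
n=2: W (go to 0, an L position)
n=3: W (go to 1, an L position)
n=4: W (go to 1, an L position)
n=5: L (options 3(W), 2(W) are all W)
n=6: L (options 4(W), 3(W) are all W)
n=7: W (go to 5, an L position)
n=8: W (go to 6, an L position)
n=9: W (go to 6, an L position)
n=10: L (options 8(W), 7(W), 3(W), 2(W) are all W)
n=11: L (options 9(W), 8(W), 4(W), 3(W) are all W)
n=12: W (go to 10, an L position)
n=13: W (go to 11, an L position)
n=14: W (go to 11, an L position)
n=15: L (options 13(W), 12(W), 8(W), 7(W) are all W)
n=16: L (options 14(W), 13(W), 9(W), 8(W) are all W)
n=17: W (go to 15, an L position)
n=18: W (go to 16, an L position)
n=19: W (go to 16, an L position)
n=20: L (options 18(W), 17(W), 13(W), 12(W) are all W)
n=21: L (options 19(W), 18(W), 14(W), 13(W) are all W)
n=22: W (go to 20, an L position)

14: W, 21: L, 22: W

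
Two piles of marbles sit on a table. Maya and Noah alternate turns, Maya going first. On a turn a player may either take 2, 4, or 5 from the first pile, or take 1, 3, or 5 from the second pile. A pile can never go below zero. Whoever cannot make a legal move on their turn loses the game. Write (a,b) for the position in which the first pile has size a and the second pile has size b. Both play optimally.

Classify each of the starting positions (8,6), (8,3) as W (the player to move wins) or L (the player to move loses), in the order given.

Positions with no move are L. A position that does have a move is losing for the player to move precisely when every available move leads to a winning position for the opponent. Fill in the labels:
No move ever increases a pile, so every position that can arise here has a ≤ 8 and b ≤ 6; it is enough to label the cells with 0 ≤ a ≤ 8 and 0 ≤ b ≤ 6.
Every move lowers a or b (never raises either), so fill the grid row by row in increasing a, and left to right within a row: each cell's successors are then already labelled.
      b=0  b=1  b=2  b=3  b=4  b=5  b=6
a=0:    L    W    L    W    L    W    L
a=1:    L    W    L    W    L    W    L
a=2:    W    L    W    L    W    L    W
a=3:    W    L    W    L    W    L    W
a=4:    W    W    W    W    W    W    W
a=5:    W    W    W    W    W    W    W
a=6:    W    W    W    W    W    W    W
a=7:    L    W    L    W    L    W    L
a=8:    L    W    L    W    L    W    L
Cells with no legal move (terminal, hence L): (0,0), (1,0).
The remaining L cells, each justified by listing all of its moves:
(0,2): L (sole option (0,1)(W) is W)
(0,4): L (options (0,3)(W), (0,1)(W) are all W)
(0,6): L (options (0,5)(W), (0,3)(W), (0,1)(W) are all W)
(1,2): L (sole option (1,1)(W) is W)
(1,4): L (options (1,3)(W), (1,1)(W) are all W)
(1,6): L (options (1,5)(W), (1,3)(W), (1,1)(W) are all W)
(2,1): L (options (0,1)(W), (2,0)(W) are all W)
(2,3): L (options (0,3)(W), (2,2)(W), (2,0)(W) are all W)
(2,5): L (options (0,5)(W), (2,4)(W), (2,2)(W), (2,0)(W) are all W)
(3,1): L (options (1,1)(W), (3,0)(W) are all W)
(3,3): L (options (1,3)(W), (3,2)(W), (3,0)(W) are all W)
(3,5): L (options (1,5)(W), (3,4)(W), (3,2)(W), (3,0)(W) are all W)
(7,0): L (options (5,0)(W), (3,0)(W), (2,0)(W) are all W)
(7,2): L (options (5,2)(W), (3,2)(W), (2,2)(W), (7,1)(W) are all W)
(7,4): L (options (5,4)(W), (3,4)(W), (2,4)(W), (7,3)(W), (7,1)(W) are all W)
(7,6): L (options (5,6)(W), (3,6)(W), (2,6)(W), (7,5)(W), (7,3)(W), (7,1)(W) are all W)
(8,0): L (options (6,0)(W), (4,0)(W), (3,0)(W) are all W)
(8,2): L (options (6,2)(W), (4,2)(W), (3,2)(W), (8,1)(W) are all W)
(8,4): L (options (6,4)(W), (4,4)(W), (3,4)(W), (8,3)(W), (8,1)(W) are all W)
(8,6): L (options (6,6)(W), (4,6)(W), (3,6)(W), (8,5)(W), (8,3)(W), (8,1)(W) are all W)
Every other cell has at least one move into one of the L cells above, so it is W.
(8,6): one of the L cells justified above, so L
(8,3): the move to (3,3) reaches an L cell, so W

(8,6): L, (8,3): W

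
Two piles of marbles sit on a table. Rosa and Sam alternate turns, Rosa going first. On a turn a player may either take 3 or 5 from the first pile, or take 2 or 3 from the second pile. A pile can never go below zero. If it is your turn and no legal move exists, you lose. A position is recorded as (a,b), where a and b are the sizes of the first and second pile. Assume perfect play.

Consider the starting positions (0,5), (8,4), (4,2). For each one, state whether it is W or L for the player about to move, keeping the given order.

Classify positions by backward induction: terminal positions (no move available) are L. From any other position, the mover wins iff some move reaches an L.
No move ever increases a pile, so every position that can arise here has a ≤ 8 and b ≤ 5; it is enough to label the cells with 0 ≤ a ≤ 8 and 0 ≤ b ≤ 5.
Every move lowers a or b (never raises either), so fill the grid row by row in increasing a, and left to right within a row: each cell's successors are then already labelled.
      b=0  b=1  b=2  b=3  b=4  b=5
a=0:    L    L    W    W    W    L
a=1:    L    L    W    W    W    L
a=2:    L    L    W    W    W    L
a=3:    W    W    L    L    W    W
a=4:    W    W    L    L    W    W
a=5:    W    W    L    L    W    W
a=6:    W    W    W    W    L    W
a=7:    W    W    W    W    L    W
a=8:    L    L    W    W    W    L
Cells with no legal move (terminal, hence L): (0,0), (0,1), (1,0), (1,1), (2,0), (2,1).
The remaining L cells, each justified by listing all of its moves:
(0,5): only reaches (0,3)(W), (0,2)(W), all W → L
(1,5): only reaches (1,3)(W), (1,2)(W), all W → L
(2,5): only reaches (2,3)(W), (2,2)(W), all W → L
(3,2): only reaches (0,2)(W), (3,0)(W), all W → L
(3,3): only reaches (0,3)(W), (3,1)(W), (3,0)(W), all W → L
(4,2): only reaches (1,2)(W), (4,0)(W), all W → L
(4,3): only reaches (1,3)(W), (4,1)(W), (4,0)(W), all W → L
(5,2): only reaches (2,2)(W), (0,2)(W), (5,0)(W), all W → L
(5,3): only reaches (2,3)(W), (0,3)(W), (5,1)(W), (5,0)(W), all W → L
(6,4): only reaches (3,4)(W), (1,4)(W), (6,2)(W), (6,1)(W), all W → L
(7,4): only reaches (4,4)(W), (2,4)(W), (7,2)(W), (7,1)(W), all W → L
(8,0): only reaches (5,0)(W), (3,0)(W), all W → L
(8,1): only reaches (5,1)(W), (3,1)(W), all W → L
(8,5): only reaches (5,5)(W), (3,5)(W), (8,3)(W), (8,2)(W), all W → L
Every other cell has at least one move into one of the L cells above, so it is W.
(0,5): one of the L cells justified above, so L
(8,4): the move to (8,1) reaches an L cell, so W
(4,2): one of the L cells justified above, so L

(0,5): L, (8,4): W, (4,2): L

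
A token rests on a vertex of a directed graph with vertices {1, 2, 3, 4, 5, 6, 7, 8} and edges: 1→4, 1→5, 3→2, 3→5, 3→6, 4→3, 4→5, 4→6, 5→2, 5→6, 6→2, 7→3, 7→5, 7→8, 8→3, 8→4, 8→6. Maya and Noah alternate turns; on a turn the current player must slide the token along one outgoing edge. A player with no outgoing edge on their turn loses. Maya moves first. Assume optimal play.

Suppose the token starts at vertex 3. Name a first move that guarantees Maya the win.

Use the standard recursion: the mover loses at a terminal position; elsewhere, the mover wins exactly when some move hands the opponent an L position.
Every edge goes from a vertex to one that appears earlier in the order 2, 6, 5, 3, 4, 8, 7, 1, so processing vertices in that order labels each vertex after all of its successors.
2: no outgoing edge → L
6: W (go to 2, an L position)
5: W (go to 2, an L position)
3: W (go to 2, an L position)
4: L (options 3(W), 5(W), 6(W) are all W)
8: W (go to 4, an L position)
7: L (options 8(W), 3(W), 5(W) are all W)
1: W (go to 4, an L position)
From 3, the L positions reachable in one move are: 2.

Move to 2.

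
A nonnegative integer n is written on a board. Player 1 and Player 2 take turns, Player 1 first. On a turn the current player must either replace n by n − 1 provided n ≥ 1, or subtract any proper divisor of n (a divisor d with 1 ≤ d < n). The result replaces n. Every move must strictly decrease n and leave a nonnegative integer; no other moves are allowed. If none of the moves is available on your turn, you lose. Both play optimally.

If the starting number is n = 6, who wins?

Player 1 wins.

Use the standard recursion: the mover loses at a terminal position; elsewhere, the mover wins exactly when some move hands the opponent an L position.
n=0: no move → L
n=1: reaches L-position 0 → W
n=2: only reaches 1(W), which is W → L
n=3: reaches L-position 2 → W
n=4: reaches L-position 2 → W
n=5: only reaches 4(W), which is W → L
n=6: reaches L-position 5 → W
The starting position 6 is W: Player 1 should move to 5, handing over an L position.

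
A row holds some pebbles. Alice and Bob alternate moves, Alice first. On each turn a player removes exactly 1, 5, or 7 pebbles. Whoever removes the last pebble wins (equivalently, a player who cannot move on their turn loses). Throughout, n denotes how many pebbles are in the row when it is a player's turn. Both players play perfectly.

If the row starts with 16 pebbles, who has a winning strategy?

Bob wins.

Work bottom-up. With no move the player to move loses. Otherwise the position is W if at least one move leads to an L position for the opponent, and L if every move leads to a W.
n=0: no move → L
n=1: →0(L), so W
n=2: →1(W) only, which is W, so L
n=3: →2(L), so W
n=4: →3(W) only, which is W, so L
n=5: →4(L), so W
n=6: →5(W), 1(W) — all W, so L
n=7: →6(L), so W
n=8: →7(W), 3(W), 1(W) — all W, so L
n=9: →8(L), so W
n=10: →9(W), 5(W), 3(W) — all W, so L
n=11: →10(L), so W
n=12: →11(W), 7(W), 5(W) — all W, so L
n=13: →12(L), so W
n=14: →13(W), 9(W), 7(W) — all W, so L
n=15: →14(L), so W
n=16: →15(W), 11(W), 9(W) — all W, so L
Every move from 16 reaches a W position, so the mover loses.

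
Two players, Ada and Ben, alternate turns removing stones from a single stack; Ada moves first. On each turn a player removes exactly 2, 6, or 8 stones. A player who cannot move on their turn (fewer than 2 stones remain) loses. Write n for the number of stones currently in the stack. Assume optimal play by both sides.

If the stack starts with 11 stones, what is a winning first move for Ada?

Remove 6, leaving 5.

Label each position W (a win for the player to move) or L (a loss). A position with no legal move is L; any other position is W exactly when some move reaches an L, and L when every move reaches a W.
n=0: no move → L
n=1: no move → L
n=2: reaches L-position 0 → W
n=3: reaches L-position 1 → W
n=4: only reaches 2(W), which is W → L
n=5: only reaches 3(W), which is W → L
n=6: reaches L-position 4 → W
n=7: reaches L-position 5 → W
n=8: reaches L-position 0 → W
n=9: reaches L-position 1 → W
n=10: reaches L-position 4 → W
n=11: reaches L-position 5 → W
From 11, the L positions reachable in one move are: 5.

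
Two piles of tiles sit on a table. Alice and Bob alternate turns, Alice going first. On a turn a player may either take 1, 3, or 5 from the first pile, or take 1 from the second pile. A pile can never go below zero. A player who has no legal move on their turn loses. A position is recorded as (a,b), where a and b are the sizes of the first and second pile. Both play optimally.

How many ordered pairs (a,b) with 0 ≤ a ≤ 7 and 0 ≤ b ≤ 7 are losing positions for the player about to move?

Compute win/loss labels from the base case upward. A position with no move is L. Any other position is W if it can reach an L in one move, else L.
Every move lowers a or b (never raises either), so fill the grid row by row in increasing a, and left to right within a row: each cell's successors are then already labelled.
      b=0  b=1  b=2  b=3  b=4  b=5  b=6  b=7
a=0:    L    W    L    W    L    W    L    W
a=1:    W    L    W    L    W    L    W    L
a=2:    L    W    L    W    L    W    L    W
a=3:    W    L    W    L    W    L    W    L
a=4:    L    W    L    W    L    W    L    W
a=5:    W    L    W    L    W    L    W    L
a=6:    L    W    L    W    L    W    L    W
a=7:    W    L    W    L    W    L    W    L
Cells with no legal move (terminal, hence L): (0,0).
The remaining L cells, each justified by listing all of its moves:
(0,2): L (sole option (0,1)(W) is W)
(0,4): L (sole option (0,3)(W) is W)
(0,6): L (sole option (0,5)(W) is W)
(1,1): L (options (0,1)(W), (1,0)(W) are all W)
(1,3): L (options (0,3)(W), (1,2)(W) are all W)
(1,5): L (options (0,5)(W), (1,4)(W) are all W)
(1,7): L (options (0,7)(W), (1,6)(W) are all W)
(2,0): L (sole option (1,0)(W) is W)
(2,2): L (options (1,2)(W), (2,1)(W) are all W)
(2,4): L (options (1,4)(W), (2,3)(W) are all W)
(2,6): L (options (1,6)(W), (2,5)(W) are all W)
(3,1): L (options (2,1)(W), (0,1)(W), (3,0)(W) are all W)
(3,3): L (options (2,3)(W), (0,3)(W), (3,2)(W) are all W)
(3,5): L (options (2,5)(W), (0,5)(W), (3,4)(W) are all W)
(3,7): L (options (2,7)(W), (0,7)(W), (3,6)(W) are all W)
(4,0): L (options (3,0)(W), (1,0)(W) are all W)
(4,2): L (options (3,2)(W), (1,2)(W), (4,1)(W) are all W)
(4,4): L (options (3,4)(W), (1,4)(W), (4,3)(W) are all W)
(4,6): L (options (3,6)(W), (1,6)(W), (4,5)(W) are all W)
(5,1): L (options (4,1)(W), (2,1)(W), (0,1)(W), (5,0)(W) are all W)
(5,3): L (options (4,3)(W), (2,3)(W), (0,3)(W), (5,2)(W) are all W)
(5,5): L (options (4,5)(W), (2,5)(W), (0,5)(W), (5,4)(W) are all W)
(5,7): L (options (4,7)(W), (2,7)(W), (0,7)(W), (5,6)(W) are all W)
(6,0): L (options (5,0)(W), (3,0)(W), (1,0)(W) are all W)
(6,2): L (options (5,2)(W), (3,2)(W), (1,2)(W), (6,1)(W) are all W)
(6,4): L (options (5,4)(W), (3,4)(W), (1,4)(W), (6,3)(W) are all W)
(6,6): L (options (5,6)(W), (3,6)(W), (1,6)(W), (6,5)(W) are all W)
(7,1): L (options (6,1)(W), (4,1)(W), (2,1)(W), (7,0)(W) are all W)
(7,3): L (options (6,3)(W), (4,3)(W), (2,3)(W), (7,2)(W) are all W)
(7,5): L (options (6,5)(W), (4,5)(W), (2,5)(W), (7,4)(W) are all W)
(7,7): L (options (6,7)(W), (4,7)(W), (2,7)(W), (7,6)(W) are all W)
Every other cell has at least one move into one of the L cells above, so it is W.
L cells per row: a=0: 4, a=1: 4, a=2: 4, a=3: 4, a=4: 4, a=5: 4, a=6: 4, a=7: 4; total 32.

32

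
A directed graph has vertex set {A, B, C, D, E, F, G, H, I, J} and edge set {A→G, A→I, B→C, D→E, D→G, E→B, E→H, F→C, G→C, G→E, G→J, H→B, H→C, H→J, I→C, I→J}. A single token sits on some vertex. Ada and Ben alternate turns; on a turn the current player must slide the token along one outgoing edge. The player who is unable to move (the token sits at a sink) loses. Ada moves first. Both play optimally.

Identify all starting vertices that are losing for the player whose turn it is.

Work bottom-up. With no move the player to move loses. Otherwise the position is W if at least one move leads to an L position for the opponent, and L if every move leads to a W.
Every edge goes from a vertex to one that appears earlier in the order J, C, B, H, E, F, G, I, D, A, so processing vertices in that order labels each vertex after all of its successors.
J: no outgoing edge → L
C: no outgoing edge → L
B: reaches L-position C → W
H: reaches L-position C → W
E: only reaches H(W), B(W), all W → L
F: reaches L-position C → W
G: reaches L-position E → W
I: reaches L-position C → W
D: reaches L-position E → W
A: only reaches I(W), G(W), all W → L
The losing starting vertices are exactly the entries labelled L in this table (4 of them).

A, C, E, J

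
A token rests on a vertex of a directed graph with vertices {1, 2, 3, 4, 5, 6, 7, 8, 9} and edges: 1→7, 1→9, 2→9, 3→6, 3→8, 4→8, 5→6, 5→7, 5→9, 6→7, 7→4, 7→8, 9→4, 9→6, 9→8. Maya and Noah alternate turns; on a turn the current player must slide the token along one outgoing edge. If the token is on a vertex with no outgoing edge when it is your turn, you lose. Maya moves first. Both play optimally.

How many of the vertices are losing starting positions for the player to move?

Classify positions by backward induction: terminal positions (no move available) are L. From any other position, the mover wins iff some move reaches an L.
Every edge goes from a vertex to one that appears earlier in the order 8, 4, 7, 6, 9, 1, 3, 2, 5, so processing vertices in that order labels each vertex after all of its successors.
8: no outgoing edge → L
4: can move to 8, which is L ⇒ W
7: can move to 8, which is L ⇒ W
6: the only move is to 7(W), a W ⇒ L
9: can move to 6, which is L ⇒ W
1: moves to 9(W), 7(W); every one is W ⇒ L
3: can move to 6, which is L ⇒ W
2: the only move is to 9(W), a W ⇒ L
5: can move to 6, which is L ⇒ W
The L vertices are 1, 2, 6, 8; that is 4 in all.

4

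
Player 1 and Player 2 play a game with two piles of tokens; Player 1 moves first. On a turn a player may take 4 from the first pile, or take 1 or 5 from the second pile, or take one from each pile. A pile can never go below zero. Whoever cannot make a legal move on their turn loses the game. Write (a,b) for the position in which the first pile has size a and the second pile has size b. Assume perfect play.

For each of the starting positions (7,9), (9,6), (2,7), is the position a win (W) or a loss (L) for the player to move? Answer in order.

(7,9): L, (9,6): L, (2,7): W

Build the W/L table. Terminal = L. A non-terminal position is W if it has a move to some L; otherwise it is L.
No move ever increases a pile, so every position that can arise here has a ≤ 9 and b ≤ 9; it is enough to label the cells with 0 ≤ a ≤ 9 and 0 ≤ b ≤ 9.
Every move lowers a or b (never raises either), so fill the grid row by row in increasing a, and left to right within a row: each cell's successors are then already labelled.
      b=0  b=1  b=2  b=3  b=4  b=5  b=6  b=7  b=8  b=9
a=0:    L    W    L    W    L    W    L    W    L    W
a=1:    L    W    L    W    L    W    L    W    L    W
a=2:    L    W    L    W    L    W    L    W    L    W
a=3:    L    W    L    W    L    W    L    W    L    W
a=4:    W    W    W    W    W    W    W    W    W    W
a=5:    W    L    W    L    W    L    W    L    W    L
a=6:    W    L    W    L    W    L    W    L    W    L
a=7:    W    L    W    L    W    L    W    L    W    L
a=8:    L    W    W    L    W    W    W    L    W    L
a=9:    L    W    L    W    W    W    L    W    W    W
Cells with no legal move (terminal, hence L): (0,0), (1,0), (2,0), (3,0).
The remaining L cells, each justified by listing all of its moves:
(0,2): L (sole option (0,1)(W) is W)
(0,4): L (sole option (0,3)(W) is W)
(0,6): L (options (0,5)(W), (0,1)(W) are all W)
(0,8): L (options (0,7)(W), (0,3)(W) are all W)
(1,2): L (options (1,1)(W), (0,1)(W) are all W)
(1,4): L (options (1,3)(W), (0,3)(W) are all W)
(1,6): L (options (1,5)(W), (1,1)(W), (0,5)(W) are all W)
(1,8): L (options (1,7)(W), (1,3)(W), (0,7)(W) are all W)
(2,2): L (options (2,1)(W), (1,1)(W) are all W)
(2,4): L (options (2,3)(W), (1,3)(W) are all W)
(2,6): L (options (2,5)(W), (2,1)(W), (1,5)(W) are all W)
(2,8): L (options (2,7)(W), (2,3)(W), (1,7)(W) are all W)
(3,2): L (options (3,1)(W), (2,1)(W) are all W)
(3,4): L (options (3,3)(W), (2,3)(W) are all W)
(3,6): L (options (3,5)(W), (3,1)(W), (2,5)(W) are all W)
(3,8): L (options (3,7)(W), (3,3)(W), (2,7)(W) are all W)
(5,1): L (options (1,1)(W), (5,0)(W), (4,0)(W) are all W)
(5,3): L (options (1,3)(W), (5,2)(W), (4,2)(W) are all W)
(5,5): L (options (1,5)(W), (5,4)(W), (5,0)(W), (4,4)(W) are all W)
(5,7): L (options (1,7)(W), (5,6)(W), (5,2)(W), (4,6)(W) are all W)
(5,9): L (options (1,9)(W), (5,8)(W), (5,4)(W), (4,8)(W) are all W)
(6,1): L (options (2,1)(W), (6,0)(W), (5,0)(W) are all W)
(6,3): L (options (2,3)(W), (6,2)(W), (5,2)(W) are all W)
(6,5): L (options (2,5)(W), (6,4)(W), (6,0)(W), (5,4)(W) are all W)
(6,7): L (options (2,7)(W), (6,6)(W), (6,2)(W), (5,6)(W) are all W)
(6,9): L (options (2,9)(W), (6,8)(W), (6,4)(W), (5,8)(W) are all W)
(7,1): L (options (3,1)(W), (7,0)(W), (6,0)(W) are all W)
(7,3): L (options (3,3)(W), (7,2)(W), (6,2)(W) are all W)
(7,5): L (options (3,5)(W), (7,4)(W), (7,0)(W), (6,4)(W) are all W)
(7,7): L (options (3,7)(W), (7,6)(W), (7,2)(W), (6,6)(W) are all W)
(7,9): L (options (3,9)(W), (7,8)(W), (7,4)(W), (6,8)(W) are all W)
(8,0): L (sole option (4,0)(W) is W)
(8,3): L (options (4,3)(W), (8,2)(W), (7,2)(W) are all W)
(8,7): L (options (4,7)(W), (8,6)(W), (8,2)(W), (7,6)(W) are all W)
(8,9): L (options (4,9)(W), (8,8)(W), (8,4)(W), (7,8)(W) are all W)
(9,0): L (sole option (5,0)(W) is W)
(9,2): L (options (5,2)(W), (9,1)(W), (8,1)(W) are all W)
(9,6): L (options (5,6)(W), (9,5)(W), (9,1)(W), (8,5)(W) are all W)
Every other cell has at least one move into one of the L cells above, so it is W.
(7,9): one of the L cells justified above, so L
(9,6): one of the L cells justified above, so L
(2,7): the move to (2,6) reaches an L cell, so W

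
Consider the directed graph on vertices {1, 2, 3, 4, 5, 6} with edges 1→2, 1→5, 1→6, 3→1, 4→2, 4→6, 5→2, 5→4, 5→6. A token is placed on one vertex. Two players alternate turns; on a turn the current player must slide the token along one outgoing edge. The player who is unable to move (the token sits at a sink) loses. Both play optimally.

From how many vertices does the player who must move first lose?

Positions with no move are L. A position that does have a move is losing for the player to move precisely when every available move leads to a winning position for the opponent. Fill in the labels:
Every edge goes from a vertex to one that appears earlier in the order 6, 2, 4, 5, 1, 3, so processing vertices in that order labels each vertex after all of its successors.
6: no outgoing edge → L
2: no outgoing edge → L
4: can move to 2, which is L ⇒ W
5: can move to 2, which is L ⇒ W
1: can move to 2, which is L ⇒ W
3: the only move is to 1(W), a W ⇒ L
The L vertices are 2, 3, 6; that is 3 in all.

3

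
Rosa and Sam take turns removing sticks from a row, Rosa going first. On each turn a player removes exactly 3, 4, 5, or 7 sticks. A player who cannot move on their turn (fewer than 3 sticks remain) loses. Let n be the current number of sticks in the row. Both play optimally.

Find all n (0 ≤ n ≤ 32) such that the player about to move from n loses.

Positions with no move are L. A position that does have a move is losing for the player to move precisely when every available move leads to a winning position for the opponent. Fill in the labels:
n=0: no move → L
n=1: no move → L
n=2: no move → L
n=3: reaches L-position 0 → W
n=4: reaches L-position 1 → W
n=5: reaches L-position 2 → W
n=6: reaches L-position 2 → W
n=7: reaches L-position 2 → W
n=8: reaches L-position 1 → W
n=9: reaches L-position 2 → W
n=10: only reaches 7(W), 6(W), 5(W), 3(W), all W → L
n=11: only reaches 8(W), 7(W), 6(W), 4(W), all W → L
n=12: only reaches 9(W), 8(W), 7(W), 5(W), all W → L
n=13: reaches L-position 10 → W
n=14: reaches L-position 11 → W
n=15: reaches L-position 12 → W
n=16: reaches L-position 12 → W
n=17: reaches L-position 12 → W
n=18: reaches L-position 11 → W
n=19: reaches L-position 12 → W
n=20: only reaches 17(W), 16(W), 15(W), 13(W), all W → L
n=21: only reaches 18(W), 17(W), 16(W), 14(W), all W → L
n=22: only reaches 19(W), 18(W), 17(W), 15(W), all W → L
n=23: reaches L-position 20 → W
n=24: reaches L-position 21 → W
n=25: reaches L-position 22 → W
n=26: reaches L-position 22 → W
n=27: reaches L-position 22 → W
n=28: reaches L-position 21 → W
n=29: reaches L-position 22 → W
n=30: only reaches 27(W), 26(W), 25(W), 23(W), all W → L
n=31: only reaches 28(W), 27(W), 26(W), 24(W), all W → L
n=32: only reaches 29(W), 28(W), 27(W), 25(W), all W → L
Reading off the rows marked L gives the requested list; there are 12 such values of n.

0, 1, 2, 10, 11, 12, 20, 21, 22, 30, 31, 32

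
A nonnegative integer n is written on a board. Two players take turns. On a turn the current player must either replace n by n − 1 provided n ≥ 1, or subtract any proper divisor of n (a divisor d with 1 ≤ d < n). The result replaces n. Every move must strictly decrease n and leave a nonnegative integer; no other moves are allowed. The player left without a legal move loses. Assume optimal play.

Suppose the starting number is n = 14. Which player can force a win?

The first player wins.

Build the W/L table. Terminal = L. A non-terminal position is W if it has a move to some L; otherwise it is L.
n=0: no move → L
n=1: W (go to 0, an L position)
n=2: L (sole option 1(W) is W)
n=3: W (go to 2, an L position)
n=4: W (go to 2, an L position)
n=5: L (sole option 4(W) is W)
n=6: W (go to 5, an L position)
n=7: L (sole option 6(W) is W)
n=8: W (go to 7, an L position)
n=9: L (options 6(W), 8(W) are all W)
n=10: W (go to 5, an L position)
n=11: L (sole option 10(W) is W)
n=12: W (go to 9, an L position)
n=13: L (sole option 12(W) is W)
n=14: W (go to 7, an L position)
From 14 the player to move can move to 7, reaching an L position.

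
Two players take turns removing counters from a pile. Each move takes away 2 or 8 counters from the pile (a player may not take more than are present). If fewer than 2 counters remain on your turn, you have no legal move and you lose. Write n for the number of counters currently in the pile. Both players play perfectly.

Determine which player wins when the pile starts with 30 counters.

The second player wins.

Compute win/loss labels from the base case upward. A position with no move is L. Any other position is W if it can reach an L in one move, else L.
n=0: no move → L
n=1: no move → L
n=2: →0(L), so W
n=3: →1(L), so W
n=4: →2(W) only, which is W, so L
n=5: →3(W) only, which is W, so L
n=6: →4(L), so W
n=7: →5(L), so W
n=8: →0(L), so W
n=9: →1(L), so W
n=10: →8(W), 2(W) — all W, so L
n=11: →9(W), 3(W) — all W, so L
n=12: →10(L), so W
n=13: →11(L), so W
n=14: →12(W), 6(W) — all W, so L
n=15: →13(W), 7(W) — all W, so L
n=16: →14(L), so W
n=17: →15(L), so W
n=18: →10(L), so W
n=19: →11(L), so W
n=20: →18(W), 12(W) — all W, so L
n=21: →19(W), 13(W) — all W, so L
n=22: →20(L), so W
n=23: →21(L), so W
n=24: →22(W), 16(W) — all W, so L
n=25: →23(W), 17(W) — all W, so L
n=26: →24(L), so W
n=27: →25(L), so W
n=28: →20(L), so W
n=29: →21(L), so W
n=30: →28(W), 22(W) — all W, so L
The starting position 30 is L: whatever the player to move does, the opponent receives a W position.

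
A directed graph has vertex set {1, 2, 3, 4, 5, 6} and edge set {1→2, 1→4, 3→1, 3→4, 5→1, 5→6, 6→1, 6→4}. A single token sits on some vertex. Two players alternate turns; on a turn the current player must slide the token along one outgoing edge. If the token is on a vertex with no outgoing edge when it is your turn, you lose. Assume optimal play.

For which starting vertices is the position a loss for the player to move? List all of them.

2, 4, 5

Build the W/L table. Terminal = L. A non-terminal position is W if it has a move to some L; otherwise it is L.
Every edge goes from a vertex to one that appears earlier in the order 4, 2, 1, 6, 5, 3, so processing vertices in that order labels each vertex after all of its successors.
4: no outgoing edge → L
2: no outgoing edge → L
1: reaches L-position 2 → W
6: reaches L-position 4 → W
5: only reaches 6(W), 1(W), all W → L
3: reaches L-position 4 → W
The losing starting vertices are exactly the entries labelled L in this table (3 of them).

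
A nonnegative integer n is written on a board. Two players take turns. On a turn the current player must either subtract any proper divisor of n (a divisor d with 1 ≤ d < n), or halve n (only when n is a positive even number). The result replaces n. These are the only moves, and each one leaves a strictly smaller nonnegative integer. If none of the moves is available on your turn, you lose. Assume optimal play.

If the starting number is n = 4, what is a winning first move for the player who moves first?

Move to 3.

Compute win/loss labels from the base case upward. A position with no move is L. Any other position is W if it can reach an L in one move, else L.
n=0: no move → L
n=1: no move → L
n=2: →1(L), so W
n=3: →2(W) only, which is W, so L
n=4: →3(L), so W
From 4, the L positions reachable in one move are: 3.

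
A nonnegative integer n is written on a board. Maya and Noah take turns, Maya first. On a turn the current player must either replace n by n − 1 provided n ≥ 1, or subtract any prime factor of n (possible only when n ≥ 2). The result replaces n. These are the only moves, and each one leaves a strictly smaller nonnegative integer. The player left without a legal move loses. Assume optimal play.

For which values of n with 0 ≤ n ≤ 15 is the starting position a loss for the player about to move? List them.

0, 4, 8, 12

Work bottom-up. With no move the player to move loses. Otherwise the position is W if at least one move leads to an L position for the opponent, and L if every move leads to a W.
n=0: no move → L
n=1: W (go to 0, an L position)
n=2: W (go to 0, an L position)
n=3: W (go to 0, an L position)
n=4: L (options 2(W), 3(W) are all W)
n=5: W (go to 0, an L position)
n=6: W (go to 4, an L position)
n=7: W (go to 0, an L position)
n=8: L (options 6(W), 7(W) are all W)
n=9: W (go to 8, an L position)
n=10: W (go to 8, an L position)
n=11: W (go to 0, an L position)
n=12: L (options 9(W), 10(W), 11(W) are all W)
n=13: W (go to 0, an L position)
n=14: W (go to 12, an L position)
n=15: W (go to 12, an L position)
Reading off the rows marked L gives the requested list; there are 4 such values of n.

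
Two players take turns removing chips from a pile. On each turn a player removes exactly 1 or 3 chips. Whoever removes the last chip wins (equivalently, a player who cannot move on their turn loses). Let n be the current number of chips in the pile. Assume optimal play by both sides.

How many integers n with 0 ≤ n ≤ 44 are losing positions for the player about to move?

Classify positions by backward induction: terminal positions (no move available) are L. From any other position, the mover wins iff some move reaches an L.
n=0: no move → L
n=1: reaches L-position 0 → W
n=2: only reaches 1(W), which is W → L
n=3: reaches L-position 2 → W
n=4: only reaches 3(W), 1(W), all W → L
n=5: reaches L-position 4 → W
n=6: only reaches 5(W), 3(W), all W → L
n=7: reaches L-position 6 → W
n=8: only reaches 7(W), 5(W), all W → L
n=9: reaches L-position 8 → W
n=10: only reaches 9(W), 7(W), all W → L
n=11: reaches L-position 10 → W
n=12: only reaches 11(W), 9(W), all W → L
n=13: reaches L-position 12 → W
n=14: only reaches 13(W), 11(W), all W → L
n=15: reaches L-position 14 → W
n=16: only reaches 15(W), 13(W), all W → L
n=17: reaches L-position 16 → W
n=18: only reaches 17(W), 15(W), all W → L
n=19: reaches L-position 18 → W
n=20: only reaches 19(W), 17(W), all W → L
n=21: reaches L-position 20 → W
n=22: only reaches 21(W), 19(W), all W → L
n=23: reaches L-position 22 → W
n=24: only reaches 23(W), 21(W), all W → L
n=25: reaches L-position 24 → W
n=26: only reaches 25(W), 23(W), all W → L
n=27: reaches L-position 26 → W
n=28: only reaches 27(W), 25(W), all W → L
n=29: reaches L-position 28 → W
n=30: only reaches 29(W), 27(W), all W → L
n=31: reaches L-position 30 → W
n=32: only reaches 31(W), 29(W), all W → L
n=33: reaches L-position 32 → W
n=34: only reaches 33(W), 31(W), all W → L
n=35: reaches L-position 34 → W
n=36: only reaches 35(W), 33(W), all W → L
n=37: reaches L-position 36 → W
n=38: only reaches 37(W), 35(W), all W → L
n=39: reaches L-position 38 → W
n=40: only reaches 39(W), 37(W), all W → L
n=41: reaches L-position 40 → W
n=42: only reaches 41(W), 39(W), all W → L
n=43: reaches L-position 42 → W
n=44: only reaches 43(W), 41(W), all W → L
L entries with 0 ≤ n ≤ 44: n = 0, 2, 4, 6, 8, 10, 12, 14, 16, 18, 20, 22, 24, 26, 28, 30, 32, 34, 36, 38, 40, 42, 44; that makes 23.

23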